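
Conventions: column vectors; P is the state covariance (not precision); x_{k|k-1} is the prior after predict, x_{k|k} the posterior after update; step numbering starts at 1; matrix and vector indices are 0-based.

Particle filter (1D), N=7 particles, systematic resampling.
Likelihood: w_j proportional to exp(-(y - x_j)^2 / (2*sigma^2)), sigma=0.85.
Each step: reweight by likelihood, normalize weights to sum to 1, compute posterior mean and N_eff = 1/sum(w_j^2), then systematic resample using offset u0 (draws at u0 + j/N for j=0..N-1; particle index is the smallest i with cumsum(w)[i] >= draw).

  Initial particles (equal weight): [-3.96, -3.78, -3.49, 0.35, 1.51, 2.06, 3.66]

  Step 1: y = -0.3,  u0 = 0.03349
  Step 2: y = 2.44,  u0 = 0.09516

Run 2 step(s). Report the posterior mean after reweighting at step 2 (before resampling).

step 1: w=[0.0001, 0.0003, 0.0010, 0.8556, 0.1187, 0.0243, 0.0000]  mean=0.5239  Neff=1.3392  idx=[3, 3, 3, 3, 3, 3, 4]
step 2: w=[0.0578, 0.0578, 0.0578, 0.0578, 0.0578, 0.0578, 0.6531]  mean=1.1076  Neff=2.2393  idx=[1, 4, 6, 6, 6, 6, 6]

post_mean = 1.1076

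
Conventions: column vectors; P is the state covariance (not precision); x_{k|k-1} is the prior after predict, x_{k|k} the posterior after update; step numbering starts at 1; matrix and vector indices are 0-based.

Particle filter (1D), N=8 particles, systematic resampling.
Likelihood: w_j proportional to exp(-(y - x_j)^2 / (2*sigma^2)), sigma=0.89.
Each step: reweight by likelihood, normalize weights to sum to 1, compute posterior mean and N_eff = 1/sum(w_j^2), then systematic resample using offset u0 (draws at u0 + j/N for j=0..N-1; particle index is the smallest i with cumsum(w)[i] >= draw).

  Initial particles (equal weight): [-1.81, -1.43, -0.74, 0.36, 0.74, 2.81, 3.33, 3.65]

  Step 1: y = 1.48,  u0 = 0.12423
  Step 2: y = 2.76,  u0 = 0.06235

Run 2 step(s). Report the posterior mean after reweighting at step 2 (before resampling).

post_mean = 2.7780

step 1: w=[0.0006, 0.0028, 0.0261, 0.2657, 0.4151, 0.1920, 0.0676, 0.0300]  mean=1.2526  Neff=3.4973  idx=[3, 3, 4, 4, 4, 5, 5, 7]
step 2: w=[0.0091, 0.0091, 0.0264, 0.0264, 0.0264, 0.3461, 0.3461, 0.2103]  mean=2.7780  Neff=3.4952  idx=[3, 5, 5, 5, 6, 6, 7, 7]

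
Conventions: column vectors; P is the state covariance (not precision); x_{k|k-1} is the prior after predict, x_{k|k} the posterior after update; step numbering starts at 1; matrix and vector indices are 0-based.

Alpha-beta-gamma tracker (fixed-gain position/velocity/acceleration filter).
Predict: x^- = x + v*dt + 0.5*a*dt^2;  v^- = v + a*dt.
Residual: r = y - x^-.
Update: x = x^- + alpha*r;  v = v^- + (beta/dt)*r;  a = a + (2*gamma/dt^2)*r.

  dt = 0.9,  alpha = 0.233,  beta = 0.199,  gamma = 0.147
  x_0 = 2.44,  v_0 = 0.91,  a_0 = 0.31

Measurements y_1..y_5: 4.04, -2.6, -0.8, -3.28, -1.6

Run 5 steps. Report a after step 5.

step 1: x_pred=3.3845  r=0.6555  x^+=3.5373  v^+=1.3339  a^+=0.5479
step 2: x_pred=4.9597  r=-7.5597  x^+=3.1983  v^+=0.1555  a^+=-2.1960
step 3: x_pred=2.4489  r=-3.2489  x^+=1.6919  v^+=-2.5392  a^+=-3.3752
step 4: x_pred=-1.9604  r=-1.3196  x^+=-2.2679  v^+=-5.8687  a^+=-3.8542
step 5: x_pred=-9.1106  r=7.5106  x^+=-7.3607  v^+=-7.6768  a^+=-1.1281

a_post = -1.1281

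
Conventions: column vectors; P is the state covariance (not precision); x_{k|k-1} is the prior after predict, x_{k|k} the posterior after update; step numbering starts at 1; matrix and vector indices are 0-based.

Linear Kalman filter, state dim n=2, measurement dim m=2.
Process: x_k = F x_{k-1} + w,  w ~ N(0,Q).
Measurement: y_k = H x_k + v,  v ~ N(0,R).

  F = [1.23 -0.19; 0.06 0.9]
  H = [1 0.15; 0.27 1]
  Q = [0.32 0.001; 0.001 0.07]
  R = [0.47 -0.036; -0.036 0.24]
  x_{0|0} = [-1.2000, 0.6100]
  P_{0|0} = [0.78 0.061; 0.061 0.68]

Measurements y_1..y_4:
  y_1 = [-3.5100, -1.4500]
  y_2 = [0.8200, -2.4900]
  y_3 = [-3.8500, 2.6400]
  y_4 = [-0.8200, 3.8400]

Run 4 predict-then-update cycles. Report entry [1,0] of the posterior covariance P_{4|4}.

step 1: x^-=[-1.5919, 0.4770]  P^-=[1.4961 0.0091; 0.0091 0.6302]  S=[1.9830 0.4720; 0.4720 0.9842]  K=[0.7397 0.0650; -0.1137 0.6974]  nu=[-1.9896, -1.4972]  x^+=[-3.1609, -0.3408]  P^+=[0.3616 -0.1087; -0.1087 0.2008]
step 2: x^-=[-3.8232, -0.4964]  P^-=[0.9251 -0.1257; -0.1257 0.2222]  S=[1.3624 0.1163; 0.1163 0.4618]  K=[0.6564 0.1034; -0.1049 0.4341]  nu=[4.7176, -0.9613]  x^+=[-0.8260, -1.4085]  P^+=[0.3175 -0.0845; -0.0845 0.1308]
step 3: x^-=[-0.7484, -1.3172]  P^-=[0.8445 -0.0906; -0.0906 0.1680]  S=[1.2911 0.1230; 0.1230 0.4206]  K=[0.6300 0.1426; -0.0855 0.3662]  nu=[-2.9040, 4.1593]  x^+=[-1.9848, 0.4541]  P^+=[0.3014 -0.0698; -0.0698 0.1098]
step 4: x^-=[-2.5275, 0.2896]  P^-=[0.8126 -0.0721; -0.0721 0.1525]  S=[1.2645 0.1313; 0.1313 0.4128]  K=[0.6175 0.1605; -0.0748 0.3461]  nu=[1.6641, 4.2328]  x^+=[-0.8205, 1.6300]  P^+=[0.2939 -0.0630; -0.0630 0.1028]

P_post[1,0] = -0.0630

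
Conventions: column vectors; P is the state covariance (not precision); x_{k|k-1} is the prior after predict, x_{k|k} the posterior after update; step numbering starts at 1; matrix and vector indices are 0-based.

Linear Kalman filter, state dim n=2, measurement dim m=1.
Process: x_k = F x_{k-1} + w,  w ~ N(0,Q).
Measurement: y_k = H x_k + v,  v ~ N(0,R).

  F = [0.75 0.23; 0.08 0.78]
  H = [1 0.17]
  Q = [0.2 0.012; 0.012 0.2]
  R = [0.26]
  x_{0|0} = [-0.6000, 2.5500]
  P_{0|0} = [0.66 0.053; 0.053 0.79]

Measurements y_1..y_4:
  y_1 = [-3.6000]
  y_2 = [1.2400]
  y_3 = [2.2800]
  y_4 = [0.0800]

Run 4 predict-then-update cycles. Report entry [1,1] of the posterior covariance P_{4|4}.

step 1: x^-=[0.1365, 1.9410]  P^-=[0.6313 0.2253; 0.2253 0.6915]  S=[0.9879]  K=[0.6778; 0.3471]  nu=[-4.0665]  x^+=[-2.6198, 0.5297]  P^+=[0.1774 -0.0071; -0.0071 0.5725]
step 2: x^-=[-1.8430, 0.2036]  P^-=[0.3276 0.1211; 0.1211 0.5486]  S=[0.6447]  K=[0.5402; 0.3325]  nu=[3.0484]  x^+=[-0.1964, 1.2171]  P^+=[0.1395 0.0053; 0.0053 0.4773]
step 3: x^-=[0.1327, 0.9336]  P^-=[0.3056 0.1092; 0.1092 0.4919]  S=[0.6169]  K=[0.5254; 0.3126]  nu=[1.9886]  x^+=[1.1775, 1.5552]  P^+=[0.1353 0.0079; 0.0079 0.4317]
step 4: x^-=[1.2408, 1.3073]  P^-=[0.3016 0.1023; 0.1023 0.4645]  S=[0.6099]  K=[0.5231; 0.2972]  nu=[-1.3831]  x^+=[0.5173, 0.8961]  P^+=[0.1347 0.0075; 0.0075 0.4106]

P_post[1,1] = 0.4106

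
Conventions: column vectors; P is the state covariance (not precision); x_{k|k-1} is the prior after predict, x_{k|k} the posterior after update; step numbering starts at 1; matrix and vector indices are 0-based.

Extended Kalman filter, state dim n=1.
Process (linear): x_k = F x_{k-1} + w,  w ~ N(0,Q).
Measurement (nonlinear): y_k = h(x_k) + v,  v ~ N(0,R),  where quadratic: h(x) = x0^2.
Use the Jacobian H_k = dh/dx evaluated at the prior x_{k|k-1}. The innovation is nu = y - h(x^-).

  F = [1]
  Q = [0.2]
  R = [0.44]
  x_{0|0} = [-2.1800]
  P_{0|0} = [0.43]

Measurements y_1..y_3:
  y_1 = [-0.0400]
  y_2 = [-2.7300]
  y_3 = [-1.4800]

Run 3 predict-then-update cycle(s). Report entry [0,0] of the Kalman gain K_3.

step 1: x^-=[-2.1800]  P^-=[0.6300]  H_jac=[-4.3600]  S=[12.4160]  K=[-0.2212]  nu=[-4.7924]  x^+=[-1.1198]  P^+=[0.0223]
step 2: x^-=[-1.1198]  P^-=[0.2223]  H_jac=[-2.2396]  S=[1.5551]  K=[-0.3202]  nu=[-3.9839]  x^+=[0.1558]  P^+=[0.0629]
step 3: x^-=[0.1558]  P^-=[0.2629]  H_jac=[0.3116]  S=[0.4655]  K=[0.1760]  nu=[-1.5043]  x^+=[-0.1089]  P^+=[0.2485]

K[0,0] = 0.1760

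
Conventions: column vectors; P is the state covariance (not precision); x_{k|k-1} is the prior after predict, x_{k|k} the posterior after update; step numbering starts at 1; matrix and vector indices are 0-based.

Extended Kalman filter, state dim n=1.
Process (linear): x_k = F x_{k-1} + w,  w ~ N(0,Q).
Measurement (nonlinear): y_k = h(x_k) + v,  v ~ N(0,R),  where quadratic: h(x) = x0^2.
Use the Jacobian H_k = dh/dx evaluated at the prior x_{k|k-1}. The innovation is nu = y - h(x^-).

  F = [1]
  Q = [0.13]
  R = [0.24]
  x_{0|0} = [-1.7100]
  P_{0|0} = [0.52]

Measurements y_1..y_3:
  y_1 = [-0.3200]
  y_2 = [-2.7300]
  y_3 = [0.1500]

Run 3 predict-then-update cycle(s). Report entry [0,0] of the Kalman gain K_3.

K[0,0] = 0.4403

step 1: x^-=[-1.7100]  P^-=[0.6500]  H_jac=[-3.4200]  S=[7.8427]  K=[-0.2834]  nu=[-3.2441]  x^+=[-0.7905]  P^+=[0.0199]
step 2: x^-=[-0.7905]  P^-=[0.1499]  H_jac=[-1.5809]  S=[0.6146]  K=[-0.3855]  nu=[-3.3548]  x^+=[0.5030]  P^+=[0.0585]
step 3: x^-=[0.5030]  P^-=[0.1885]  H_jac=[1.0060]  S=[0.4308]  K=[0.4403]  nu=[-0.1030]  x^+=[0.4576]  P^+=[0.1050]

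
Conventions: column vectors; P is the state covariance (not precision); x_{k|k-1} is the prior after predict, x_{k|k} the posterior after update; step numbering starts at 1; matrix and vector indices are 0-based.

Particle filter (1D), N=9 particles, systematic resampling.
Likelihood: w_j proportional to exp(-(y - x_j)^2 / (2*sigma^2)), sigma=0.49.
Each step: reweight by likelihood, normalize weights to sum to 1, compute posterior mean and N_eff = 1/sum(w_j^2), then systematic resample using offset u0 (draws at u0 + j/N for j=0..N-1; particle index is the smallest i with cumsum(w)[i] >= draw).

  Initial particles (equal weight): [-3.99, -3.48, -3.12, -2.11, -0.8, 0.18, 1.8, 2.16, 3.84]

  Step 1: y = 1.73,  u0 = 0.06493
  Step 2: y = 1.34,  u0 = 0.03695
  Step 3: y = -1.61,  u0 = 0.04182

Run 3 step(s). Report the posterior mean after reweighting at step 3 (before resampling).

step 1: w=[0.0000, 0.0000, 0.0000, 0.0000, 0.0000, 0.0040, 0.5902, 0.4057, 0.0001]  mean=1.9397  Neff=1.9494  idx=[6, 6, 6, 6, 6, 7, 7, 7, 7]
step 2: w=[0.1531, 0.1531, 0.1531, 0.1531, 0.1531, 0.0586, 0.0586, 0.0586, 0.0586]  mean=1.8844  Neff=7.6374  idx=[0, 0, 1, 2, 3, 3, 4, 5, 7]
step 3: w=[0.1427, 0.1427, 0.1427, 0.1427, 0.1427, 0.1427, 0.1427, 0.0007, 0.0007]  mean=1.8005  Neff=7.0184  idx=[0, 1, 1, 2, 3, 4, 4, 5, 6]

post_mean = 1.8005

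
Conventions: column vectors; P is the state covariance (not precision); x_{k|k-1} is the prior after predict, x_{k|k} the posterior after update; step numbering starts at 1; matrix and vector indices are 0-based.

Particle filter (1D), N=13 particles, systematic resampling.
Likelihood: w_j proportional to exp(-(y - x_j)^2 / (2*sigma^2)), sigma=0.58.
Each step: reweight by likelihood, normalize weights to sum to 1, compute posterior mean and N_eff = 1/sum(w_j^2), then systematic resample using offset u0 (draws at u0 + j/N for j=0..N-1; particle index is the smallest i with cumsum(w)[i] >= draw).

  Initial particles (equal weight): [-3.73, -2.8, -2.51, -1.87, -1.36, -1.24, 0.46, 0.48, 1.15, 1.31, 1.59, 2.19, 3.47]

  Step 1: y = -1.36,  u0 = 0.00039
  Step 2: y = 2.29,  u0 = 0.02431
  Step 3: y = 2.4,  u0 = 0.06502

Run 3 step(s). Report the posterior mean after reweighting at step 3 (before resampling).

post_mean = -1.2527

step 1: w=[0.0001, 0.0160, 0.0490, 0.2377, 0.3499, 0.3425, 0.0025, 0.0023, 0.0000, 0.0000, 0.0000, 0.0000, 0.0000]  mean=-1.5108  Neff=3.3462  idx=[1, 3, 3, 3, 4, 4, 4, 4, 4, 5, 5, 5, 5]
step 2: w=[0.0000, 0.0001, 0.0001, 0.0001, 0.0515, 0.0515, 0.0515, 0.0515, 0.0515, 0.1855, 0.1855, 0.1855, 0.1855]  mean=-1.2712  Neff=6.6276  idx=[4, 5, 7, 8, 9, 9, 10, 10, 11, 11, 11, 12, 12]
step 3: w=[0.0265, 0.0265, 0.0265, 0.0265, 0.0993, 0.0993, 0.0993, 0.0993, 0.0993, 0.0993, 0.0993, 0.0993, 0.0993]  mean=-1.2527  Neff=10.9179  idx=[2, 4, 5, 5, 6, 7, 8, 9, 9, 10, 11, 12, 12]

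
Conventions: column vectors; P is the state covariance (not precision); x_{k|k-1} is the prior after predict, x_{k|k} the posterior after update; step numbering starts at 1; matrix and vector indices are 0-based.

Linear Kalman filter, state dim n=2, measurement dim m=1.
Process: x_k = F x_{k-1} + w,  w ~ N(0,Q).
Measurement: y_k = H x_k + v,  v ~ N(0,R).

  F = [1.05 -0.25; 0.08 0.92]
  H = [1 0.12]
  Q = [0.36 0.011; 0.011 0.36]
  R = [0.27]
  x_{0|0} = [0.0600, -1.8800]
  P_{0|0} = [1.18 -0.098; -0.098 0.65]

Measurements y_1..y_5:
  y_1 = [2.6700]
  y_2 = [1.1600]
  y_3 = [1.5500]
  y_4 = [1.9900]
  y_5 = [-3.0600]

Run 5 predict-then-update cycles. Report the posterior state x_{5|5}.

x_post = [-1.7676, 1.3103]

step 1: x^-=[0.5330, -1.7248]  P^-=[1.7530 -0.1321; -0.1321 0.9033]  S=[2.0043]  K=[0.8667; -0.0118]  nu=[2.3440]  x^+=[2.5645, -1.7525]  P^+=[0.2474 -0.1116; -0.1116 0.9030]
step 2: x^-=[3.1309, -1.4071]  P^-=[0.7478 -0.2814; -0.2814 1.1095]  S=[0.9662]  K=[0.7390; -0.1535]  nu=[-1.8020]  x^+=[1.7992, -1.1305]  P^+=[0.2201 -0.1718; -0.1718 1.0867]
step 3: x^-=[2.1718, -0.8962]  P^-=[0.7608 -0.3830; -0.3830 1.2559]  S=[0.9570]  K=[0.7470; -0.2427]  nu=[-0.5143]  x^+=[1.7877, -0.7713]  P^+=[0.2268 -0.2095; -0.2095 1.1995]
step 4: x^-=[2.0699, -0.5666]  P^-=[0.7950 -0.4440; -0.4440 1.3459]  S=[0.9778]  K=[0.7586; -0.2889]  nu=[-0.0119]  x^+=[2.0609, -0.5632]  P^+=[0.2324 -0.2297; -0.2297 1.2643]
step 5: x^-=[2.3047, -0.3532]  P^-=[0.8158 -0.4776; -0.4776 1.3977]  S=[0.9913]  K=[0.7651; -0.3126]  nu=[-5.3223]  x^+=[-1.7676, 1.3103]  P^+=[0.2354 -0.2405; -0.2405 1.3009]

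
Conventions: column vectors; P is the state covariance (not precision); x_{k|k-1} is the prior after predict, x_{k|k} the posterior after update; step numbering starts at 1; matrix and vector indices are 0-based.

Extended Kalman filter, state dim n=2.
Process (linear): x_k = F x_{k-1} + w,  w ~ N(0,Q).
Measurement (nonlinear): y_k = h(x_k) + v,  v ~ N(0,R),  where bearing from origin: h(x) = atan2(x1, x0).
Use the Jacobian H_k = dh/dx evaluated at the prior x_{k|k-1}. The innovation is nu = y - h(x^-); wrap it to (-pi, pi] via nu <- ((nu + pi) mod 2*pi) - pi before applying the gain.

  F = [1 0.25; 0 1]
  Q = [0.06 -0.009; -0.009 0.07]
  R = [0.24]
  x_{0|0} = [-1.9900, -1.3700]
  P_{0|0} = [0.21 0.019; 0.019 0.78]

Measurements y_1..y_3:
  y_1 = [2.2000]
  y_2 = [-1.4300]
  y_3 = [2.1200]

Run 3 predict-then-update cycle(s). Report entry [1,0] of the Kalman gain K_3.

step 1: x^-=[-2.3325, -1.3700]  P^-=[0.3282 0.2050; 0.2050 0.8500]  H_jac=[0.1872 -0.3188]  S=[0.3134]  K=[-0.0124; -0.7421]  nu=[-1.4727]  x^+=[-2.3142, -0.2772]  P^+=[0.3282 0.2021; 0.2021 0.6774]
step 2: x^-=[-2.3835, -0.2772]  P^-=[0.5316 0.3625; 0.3625 0.7474]  H_jac=[0.0481 -0.4139]  S=[0.3549]  K=[-0.3507; -0.8227]  nu=[1.5958]  x^+=[-2.9432, -1.5901]  P^+=[0.4880 0.2601; 0.2601 0.5072]
step 3: x^-=[-3.3407, -1.5901]  P^-=[0.7097 0.3779; 0.3779 0.5772]  H_jac=[0.1162 -0.2440]  S=[0.2625]  K=[-0.0373; -0.3694]  nu=[-1.4658]  x^+=[-3.2861, -1.0486]  P^+=[0.7093 0.3743; 0.3743 0.5414]

K[1,0] = -0.3694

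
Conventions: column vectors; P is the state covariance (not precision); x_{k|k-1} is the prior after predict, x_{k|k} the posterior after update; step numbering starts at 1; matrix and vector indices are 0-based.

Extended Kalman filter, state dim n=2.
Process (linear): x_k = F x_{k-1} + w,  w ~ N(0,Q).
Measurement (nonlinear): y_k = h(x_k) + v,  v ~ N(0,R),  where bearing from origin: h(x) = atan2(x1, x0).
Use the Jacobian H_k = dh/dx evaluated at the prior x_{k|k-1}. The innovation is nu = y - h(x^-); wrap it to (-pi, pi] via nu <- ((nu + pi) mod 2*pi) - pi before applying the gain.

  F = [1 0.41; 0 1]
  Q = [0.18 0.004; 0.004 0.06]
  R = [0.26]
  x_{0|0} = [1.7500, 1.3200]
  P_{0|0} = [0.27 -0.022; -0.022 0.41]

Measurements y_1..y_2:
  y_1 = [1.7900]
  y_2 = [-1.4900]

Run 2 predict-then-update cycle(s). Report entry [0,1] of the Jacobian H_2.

H_jac[0,1] = 0.2478

step 1: x^-=[2.2912, 1.3200]  P^-=[0.5009 0.1501; 0.1501 0.4700]  H_jac=[-0.1888 0.3277]  S=[0.3097]  K=[-0.1465; 0.4057]  nu=[1.2673]  x^+=[2.1056, 1.8342]  P^+=[0.4942 0.1685; 0.1685 0.4190]
step 2: x^-=[2.8576, 1.8342]  P^-=[0.8828 0.3443; 0.3443 0.4790]  H_jac=[-0.1591 0.2478]  S=[0.2846]  K=[-0.1936; 0.2247]  nu=[-2.0606]  x^+=[3.2566, 1.3712]  P^+=[0.8722 0.3567; 0.3567 0.4646]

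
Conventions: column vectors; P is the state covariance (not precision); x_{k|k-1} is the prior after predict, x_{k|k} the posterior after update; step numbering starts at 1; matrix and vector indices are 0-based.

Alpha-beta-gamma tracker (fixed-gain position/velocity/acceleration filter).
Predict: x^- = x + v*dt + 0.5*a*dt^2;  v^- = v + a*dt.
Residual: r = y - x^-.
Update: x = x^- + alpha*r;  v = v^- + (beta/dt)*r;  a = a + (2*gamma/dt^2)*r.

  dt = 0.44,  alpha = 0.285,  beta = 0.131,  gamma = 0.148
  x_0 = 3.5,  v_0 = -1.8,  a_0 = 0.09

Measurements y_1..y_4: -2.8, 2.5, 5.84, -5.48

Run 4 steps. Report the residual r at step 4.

resid = -4.0273

step 1: x_pred=2.7167  r=-5.5167  x^+=1.1444  v^+=-3.4029  a^+=-8.3446
step 2: x_pred=-1.1606  r=3.6606  x^+=-0.1173  v^+=-5.9847  a^+=-2.7479
step 3: x_pred=-3.0166  r=8.8566  x^+=-0.4924  v^+=-4.5569  a^+=10.7931
step 4: x_pred=-1.4527  r=-4.0273  x^+=-2.6005  v^+=-1.0070  a^+=4.6357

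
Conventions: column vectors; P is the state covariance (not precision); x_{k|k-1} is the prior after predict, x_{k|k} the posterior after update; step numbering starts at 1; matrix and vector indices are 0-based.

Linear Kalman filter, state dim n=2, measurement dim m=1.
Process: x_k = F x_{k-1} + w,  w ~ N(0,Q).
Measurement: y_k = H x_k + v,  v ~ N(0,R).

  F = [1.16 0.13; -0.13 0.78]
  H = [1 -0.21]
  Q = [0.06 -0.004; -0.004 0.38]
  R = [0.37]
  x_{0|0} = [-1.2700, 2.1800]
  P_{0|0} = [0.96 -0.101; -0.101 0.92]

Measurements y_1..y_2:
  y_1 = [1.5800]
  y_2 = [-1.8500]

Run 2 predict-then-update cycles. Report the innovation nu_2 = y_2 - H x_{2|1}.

innov = [-3.2293]

step 1: x^-=[-1.1898, 1.8655]  P^-=[1.3369 -0.1452; -0.1452 0.9764]  S=[1.8109]  K=[0.7551; -0.1934]  nu=[3.1616]  x^+=[1.1974, 1.2541]  P^+=[0.3044 0.1193; 0.1193 0.9087]
step 2: x^-=[1.5520, 0.8225]  P^-=[0.5210 0.1481; 0.1481 0.9138]  S=[0.8690]  K=[0.5637; -0.0504]  nu=[-3.2293]  x^+=[-0.2682, 0.9851]  P^+=[0.2448 0.1728; 0.1728 0.9116]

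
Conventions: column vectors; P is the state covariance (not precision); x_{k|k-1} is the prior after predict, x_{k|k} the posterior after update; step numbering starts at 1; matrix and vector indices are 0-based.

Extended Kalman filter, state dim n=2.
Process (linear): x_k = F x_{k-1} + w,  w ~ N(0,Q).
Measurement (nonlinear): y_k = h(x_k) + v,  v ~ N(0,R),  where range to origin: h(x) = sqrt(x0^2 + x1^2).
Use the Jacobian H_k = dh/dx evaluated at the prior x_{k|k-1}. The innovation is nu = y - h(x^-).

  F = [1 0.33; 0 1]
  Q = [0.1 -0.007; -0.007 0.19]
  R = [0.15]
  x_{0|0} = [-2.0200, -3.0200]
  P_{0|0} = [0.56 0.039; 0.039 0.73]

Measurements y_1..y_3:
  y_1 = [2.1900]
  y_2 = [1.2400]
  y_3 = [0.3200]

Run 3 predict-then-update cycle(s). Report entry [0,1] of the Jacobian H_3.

step 1: x^-=[-3.0166, -3.0200]  P^-=[0.7652 0.2729; 0.2729 0.9200]  H_jac=[-0.7067 -0.7075]  S=[1.2656]  K=[-0.5799; -0.6667]  nu=[-2.0785]  x^+=[-1.8113, -1.6343]  P^+=[0.3397 -0.2164; -0.2164 0.3575]
step 2: x^-=[-2.3507, -1.6343]  P^-=[0.3358 -0.1054; -0.1054 0.5475]  H_jac=[-0.8211 -0.5708]  S=[0.4560]  K=[-0.4727; -0.4956]  nu=[-1.6229]  x^+=[-1.5834, -0.8300]  P^+=[0.2339 -0.2122; -0.2122 0.4355]
step 3: x^-=[-1.8573, -0.8300]  P^-=[0.2413 -0.0755; -0.0755 0.6255]  H_jac=[-0.9130 -0.4080]  S=[0.3990]  K=[-0.4749; -0.4668]  nu=[-1.7143]  x^+=[-1.0432, -0.0297]  P^+=[0.1513 -0.1640; -0.1640 0.5385]

H_jac[0,1] = -0.4080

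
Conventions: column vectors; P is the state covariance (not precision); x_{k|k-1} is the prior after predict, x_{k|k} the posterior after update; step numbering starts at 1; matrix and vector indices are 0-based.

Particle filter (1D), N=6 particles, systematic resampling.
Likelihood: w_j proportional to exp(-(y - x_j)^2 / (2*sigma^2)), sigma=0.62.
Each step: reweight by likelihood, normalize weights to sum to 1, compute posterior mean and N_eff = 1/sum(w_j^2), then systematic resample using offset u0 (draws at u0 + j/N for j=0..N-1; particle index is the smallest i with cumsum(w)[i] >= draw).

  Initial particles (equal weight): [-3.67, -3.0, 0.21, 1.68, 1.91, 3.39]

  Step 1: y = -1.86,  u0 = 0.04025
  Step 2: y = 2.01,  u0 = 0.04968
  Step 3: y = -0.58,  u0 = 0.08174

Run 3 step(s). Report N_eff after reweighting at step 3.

N_eff = 6.0000

step 1: w=[0.0697, 0.9115, 0.0188, 0.0000, 0.0000, 0.0000]  mean=-2.9865  Neff=1.1960  idx=[0, 1, 1, 1, 1, 1]
step 2: w=[0.0000, 0.2000, 0.2000, 0.2000, 0.2000, 0.2000]  mean=-3.0000  Neff=5.0002  idx=[1, 2, 2, 3, 4, 5]
step 3: w=[0.1667, 0.1667, 0.1667, 0.1667, 0.1667, 0.1667]  mean=-3.0000  Neff=6.0000  idx=[0, 1, 2, 3, 4, 5]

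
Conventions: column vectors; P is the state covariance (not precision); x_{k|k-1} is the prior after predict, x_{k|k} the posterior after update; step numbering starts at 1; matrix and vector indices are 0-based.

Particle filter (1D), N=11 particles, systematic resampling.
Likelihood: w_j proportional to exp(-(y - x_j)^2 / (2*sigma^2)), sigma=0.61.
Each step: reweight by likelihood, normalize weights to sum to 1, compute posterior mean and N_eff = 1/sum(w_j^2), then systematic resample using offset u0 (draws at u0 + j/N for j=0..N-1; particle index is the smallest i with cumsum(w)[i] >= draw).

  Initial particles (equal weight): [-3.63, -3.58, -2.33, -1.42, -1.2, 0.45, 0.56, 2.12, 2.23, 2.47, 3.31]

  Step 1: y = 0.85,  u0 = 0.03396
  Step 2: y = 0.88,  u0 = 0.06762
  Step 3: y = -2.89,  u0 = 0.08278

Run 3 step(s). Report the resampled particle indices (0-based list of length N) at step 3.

step 1: w=[0.0000, 0.0000, 0.0000, 0.0005, 0.0018, 0.4188, 0.4638, 0.0594, 0.0402, 0.0153, 0.0002]  mean=0.6991  Neff=2.5260  idx=[5, 5, 5, 5, 5, 6, 6, 6, 6, 6, 7]
step 2: w=[0.0930, 0.0930, 0.0930, 0.0930, 0.0930, 0.1039, 0.1039, 0.1039, 0.1039, 0.1039, 0.0151]  mean=0.5324  Neff=10.2536  idx=[0, 1, 2, 3, 4, 5, 6, 7, 8, 9, 9]
step 3: w=[0.1389, 0.1389, 0.1389, 0.1389, 0.1389, 0.0509, 0.0509, 0.0509, 0.0509, 0.0509, 0.0509]  mean=0.4836  Neff=8.9267  idx=[0, 1, 1, 2, 3, 3, 4, 5, 7, 9, 10]

resampled_idx = [0, 1, 1, 2, 3, 3, 4, 5, 7, 9, 10]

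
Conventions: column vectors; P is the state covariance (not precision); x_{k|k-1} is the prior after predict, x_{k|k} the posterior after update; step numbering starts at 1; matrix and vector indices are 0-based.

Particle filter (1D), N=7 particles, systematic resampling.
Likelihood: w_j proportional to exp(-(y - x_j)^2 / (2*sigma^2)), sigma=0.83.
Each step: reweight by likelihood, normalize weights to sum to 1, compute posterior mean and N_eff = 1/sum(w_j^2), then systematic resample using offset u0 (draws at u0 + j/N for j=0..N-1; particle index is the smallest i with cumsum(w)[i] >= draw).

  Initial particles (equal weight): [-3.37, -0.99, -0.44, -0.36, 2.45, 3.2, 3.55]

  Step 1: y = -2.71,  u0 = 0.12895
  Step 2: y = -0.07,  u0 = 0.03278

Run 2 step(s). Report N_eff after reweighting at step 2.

N_eff = 1.8690

step 1: w=[0.8212, 0.1316, 0.0268, 0.0205, 0.0000, 0.0000, 0.0000]  mean=-2.9168  Neff=1.4434  idx=[0, 0, 0, 0, 0, 1, 3]
step 2: w=[0.0002, 0.0002, 0.0002, 0.0002, 0.0002, 0.3647, 0.6341]  mean=-0.5935  Neff=1.8690  idx=[5, 5, 5, 6, 6, 6, 6]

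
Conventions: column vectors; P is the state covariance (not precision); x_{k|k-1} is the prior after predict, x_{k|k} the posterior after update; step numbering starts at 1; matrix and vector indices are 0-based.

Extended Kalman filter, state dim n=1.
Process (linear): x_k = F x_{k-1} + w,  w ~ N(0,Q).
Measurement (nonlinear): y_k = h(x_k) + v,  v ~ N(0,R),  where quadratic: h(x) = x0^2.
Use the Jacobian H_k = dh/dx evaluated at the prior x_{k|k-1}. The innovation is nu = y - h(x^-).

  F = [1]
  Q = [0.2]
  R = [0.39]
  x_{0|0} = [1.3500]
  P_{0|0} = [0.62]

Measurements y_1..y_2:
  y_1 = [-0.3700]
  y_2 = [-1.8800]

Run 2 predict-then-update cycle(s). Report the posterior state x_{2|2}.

step 1: x^-=[1.3500]  P^-=[0.8200]  H_jac=[2.7000]  S=[6.3678]  K=[0.3477]  nu=[-2.1925]  x^+=[0.5877]  P^+=[0.0502]
step 2: x^-=[0.5877]  P^-=[0.2502]  H_jac=[1.1754]  S=[0.7357]  K=[0.3998]  nu=[-2.2254]  x^+=[-0.3019]  P^+=[0.1326]

x_post = [-0.3019]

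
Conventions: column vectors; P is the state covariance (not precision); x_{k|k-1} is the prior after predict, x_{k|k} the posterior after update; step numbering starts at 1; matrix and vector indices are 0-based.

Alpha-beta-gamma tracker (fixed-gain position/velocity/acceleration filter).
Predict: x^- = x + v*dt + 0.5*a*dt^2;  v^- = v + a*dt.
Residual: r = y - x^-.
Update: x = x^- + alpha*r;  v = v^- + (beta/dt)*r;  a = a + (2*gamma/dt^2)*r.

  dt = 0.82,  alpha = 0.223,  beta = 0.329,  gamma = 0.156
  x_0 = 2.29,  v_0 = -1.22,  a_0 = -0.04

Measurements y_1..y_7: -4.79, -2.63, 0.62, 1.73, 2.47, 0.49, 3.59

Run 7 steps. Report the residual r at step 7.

resid = -17.5689

step 1: x_pred=1.2762  r=-6.0662  x^+=-0.0766  v^+=-3.6867  a^+=-2.8548
step 2: x_pred=-4.0594  r=1.4294  x^+=-3.7407  v^+=-5.4540  a^+=-2.1915
step 3: x_pred=-8.9498  r=9.5698  x^+=-6.8157  v^+=-3.4115  a^+=2.2490
step 4: x_pred=-8.8570  r=10.5870  x^+=-6.4961  v^+=2.6804  a^+=7.1614
step 5: x_pred=-1.8905  r=4.3605  x^+=-0.9181  v^+=10.3023  a^+=9.1848
step 6: x_pred=10.6177  r=-10.1277  x^+=8.3592  v^+=13.7704  a^+=4.4854
step 7: x_pred=21.1589  r=-17.5689  x^+=17.2411  v^+=10.3994  a^+=-3.6667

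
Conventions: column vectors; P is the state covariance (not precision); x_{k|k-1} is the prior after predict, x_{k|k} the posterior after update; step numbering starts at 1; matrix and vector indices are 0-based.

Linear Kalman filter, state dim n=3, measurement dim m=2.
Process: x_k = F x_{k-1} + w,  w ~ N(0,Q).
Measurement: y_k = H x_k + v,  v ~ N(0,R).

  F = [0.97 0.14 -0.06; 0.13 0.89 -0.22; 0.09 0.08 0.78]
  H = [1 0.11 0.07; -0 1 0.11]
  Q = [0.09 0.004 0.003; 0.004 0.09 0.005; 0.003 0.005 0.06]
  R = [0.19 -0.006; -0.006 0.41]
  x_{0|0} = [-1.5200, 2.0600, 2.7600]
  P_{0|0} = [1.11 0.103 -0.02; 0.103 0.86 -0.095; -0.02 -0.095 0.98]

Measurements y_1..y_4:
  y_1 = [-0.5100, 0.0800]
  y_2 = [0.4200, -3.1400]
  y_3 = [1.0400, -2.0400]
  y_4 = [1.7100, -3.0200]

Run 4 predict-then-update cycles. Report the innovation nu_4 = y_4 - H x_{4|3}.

step 1: x^-=[-1.3516, 1.0286, 2.1808]  P^-=[1.1867 0.3673 0.0480; 0.3673 0.8996 -0.1455; 0.0480 -0.1455 0.6575]  S=[1.4761 0.4586; 0.4586 1.2855]  K=[0.8362 -0.0085; 0.1073 0.6490; 0.0794 -0.0853]  nu=[0.5758, -1.1885]  x^+=[-0.8600, 0.3190, 2.3278]  P^+=[0.1609 -0.0065 -0.0179; -0.0065 0.2772 -0.1064; -0.0179 -0.1064 0.6451]
step 2: x^-=[-0.9292, -0.3400, 1.7638]  P^-=[0.2512 0.0745 -0.0352; 0.0745 0.3847 -0.1581; -0.0352 -0.1581 0.4397]  S=[0.4571 0.0973; 0.0973 0.7652]  K=[0.5577 0.0213; 0.1327 0.4631; -0.0176 -0.1412]  nu=[1.2631, -2.9940]  x^+=[-0.2887, -1.5589, 2.1644]  P^+=[0.1064 0.0077 -0.0207; 0.0077 0.2006 -0.1044; -0.0207 -0.1044 0.4238]
step 3: x^-=[-0.6281, -1.9011, 1.5375]  P^-=[0.2018 0.0681 -0.0310; 0.0681 0.3150 -0.1238; -0.0310 -0.1238 0.3042]  S=[0.4059 0.0856; 0.0856 0.7015]  K=[0.5039 0.0308; 0.1451 0.4120; -0.0312 -0.1250]  nu=[1.7696, -0.3080]  x^+=[0.2541, -1.7713, 1.5208]  P^+=[0.0955 0.0114 -0.0165; 0.0114 0.1772 -0.0832; -0.0165 -0.0832 0.2921]
step 4: x^-=[-0.0928, -1.8780, 1.0674]  P^-=[0.1908 0.0627 -0.0204; 0.0627 0.2823 -0.0880; -0.0204 -0.0880 0.2271]  S=[0.3949 0.0800; 0.0800 0.6757]  K=[0.4906 0.0314; 0.1435 0.3865; -0.0174 -0.0912]  nu=[1.9346, -1.2594]  x^+=[0.8168, -2.0871, 1.1486]  P^+=[0.0926 0.0112 -0.0115; 0.0112 0.1644 -0.0616; -0.0115 -0.0616 0.2211]

innov = [1.9346, -1.2594]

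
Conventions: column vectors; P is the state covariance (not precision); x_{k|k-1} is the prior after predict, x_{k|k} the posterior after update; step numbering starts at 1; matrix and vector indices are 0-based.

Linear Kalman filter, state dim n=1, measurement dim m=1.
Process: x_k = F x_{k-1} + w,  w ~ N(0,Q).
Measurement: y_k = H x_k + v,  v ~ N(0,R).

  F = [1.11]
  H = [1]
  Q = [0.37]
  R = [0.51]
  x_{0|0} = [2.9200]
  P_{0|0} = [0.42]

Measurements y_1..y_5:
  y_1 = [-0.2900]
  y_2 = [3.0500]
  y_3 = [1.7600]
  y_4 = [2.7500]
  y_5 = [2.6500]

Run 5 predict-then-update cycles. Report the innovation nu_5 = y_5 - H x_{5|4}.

innov = [-0.1986]

step 1: x^-=[3.2412]  P^-=[0.8875]  S=[1.3975]  K=[0.6351]  nu=[-3.5312]  x^+=[0.9987]  P^+=[0.3239]
step 2: x^-=[1.1085]  P^-=[0.7691]  S=[1.2791]  K=[0.6013]  nu=[1.9415]  x^+=[2.2759]  P^+=[0.3066]
step 3: x^-=[2.5262]  P^-=[0.7478]  S=[1.2578]  K=[0.5945]  nu=[-0.7662]  x^+=[2.0707]  P^+=[0.3032]
step 4: x^-=[2.2984]  P^-=[0.7436]  S=[1.2536]  K=[0.5932]  nu=[0.4516]  x^+=[2.5663]  P^+=[0.3025]
step 5: x^-=[2.8486]  P^-=[0.7427]  S=[1.2527]  K=[0.5929]  nu=[-0.1986]  x^+=[2.7308]  P^+=[0.3024]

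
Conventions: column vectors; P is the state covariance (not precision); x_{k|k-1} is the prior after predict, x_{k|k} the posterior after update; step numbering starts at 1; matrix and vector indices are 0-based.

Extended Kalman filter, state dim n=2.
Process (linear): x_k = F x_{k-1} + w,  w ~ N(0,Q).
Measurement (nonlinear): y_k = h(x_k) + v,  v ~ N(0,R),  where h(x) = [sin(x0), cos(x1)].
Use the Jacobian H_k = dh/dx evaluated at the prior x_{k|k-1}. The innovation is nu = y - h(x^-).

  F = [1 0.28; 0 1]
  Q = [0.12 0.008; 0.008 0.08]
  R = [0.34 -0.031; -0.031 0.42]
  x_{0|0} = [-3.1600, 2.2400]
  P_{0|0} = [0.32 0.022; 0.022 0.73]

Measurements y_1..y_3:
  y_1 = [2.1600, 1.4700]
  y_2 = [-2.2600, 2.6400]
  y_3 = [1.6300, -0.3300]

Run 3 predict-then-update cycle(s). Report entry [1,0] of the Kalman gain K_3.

K[1,0] = -0.2336

step 1: x^-=[-2.5328, 2.2400]  P^-=[0.5096 0.2344; 0.2344 0.8100]  H_jac=[-0.8203 0.0000; 0.0000 -0.7843]  S=[0.6829 0.1198; 0.1198 0.9183]  K=[-0.5905 -0.1232; -0.1639 -0.6704]  nu=[2.7319, 2.0904]  x^+=[-4.4034, 0.3906]  P^+=[0.2401 0.0426; 0.0426 0.3525]
step 2: x^-=[-4.2940, 0.3906]  P^-=[0.4116 0.1493; 0.1493 0.4325]  H_jac=[-0.4063 0.0000; 0.0000 -0.3808]  S=[0.4079 -0.0079; -0.0079 0.4827]  K=[-0.4123 -0.1245; -0.1554 -0.3438]  nu=[-3.1738, 1.7153]  x^+=[-3.1990, 0.2941]  P^+=[0.3356 0.1038; 0.1038 0.3665]
step 3: x^-=[-3.1167, 0.2941]  P^-=[0.5424 0.2144; 0.2144 0.4465]  H_jac=[-0.9997 0.0000; 0.0000 -0.2899]  S=[0.8821 0.0311; 0.0311 0.4575]  K=[-0.6114 -0.0942; -0.2336 -0.2670]  nu=[1.6549, -1.2871]  x^+=[-4.0072, 0.2512]  P^+=[0.2050 0.0712; 0.0712 0.3619]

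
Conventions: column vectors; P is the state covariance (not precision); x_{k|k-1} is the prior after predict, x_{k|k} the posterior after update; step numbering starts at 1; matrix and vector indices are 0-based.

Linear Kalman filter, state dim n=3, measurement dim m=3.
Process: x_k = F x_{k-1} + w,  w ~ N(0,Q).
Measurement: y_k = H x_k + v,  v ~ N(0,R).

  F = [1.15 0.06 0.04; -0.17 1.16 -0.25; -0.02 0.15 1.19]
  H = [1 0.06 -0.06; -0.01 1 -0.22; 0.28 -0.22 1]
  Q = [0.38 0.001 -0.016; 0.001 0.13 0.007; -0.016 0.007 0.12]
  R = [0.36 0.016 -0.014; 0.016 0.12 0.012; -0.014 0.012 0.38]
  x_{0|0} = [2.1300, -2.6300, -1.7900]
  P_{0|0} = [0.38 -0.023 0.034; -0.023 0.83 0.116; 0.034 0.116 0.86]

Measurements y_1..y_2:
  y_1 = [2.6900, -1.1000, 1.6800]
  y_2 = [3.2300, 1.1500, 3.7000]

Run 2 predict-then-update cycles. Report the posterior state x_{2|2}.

x_post = [3.2894, 0.3579, 1.2671]

step 1: x^-=[2.2201, -2.9654, -2.5672]  P^-=[0.8874 -0.0609 0.0752; -0.0609 1.2563 0.0471; 0.0752 0.0471 1.3966]  S=[1.2403 0.0201 0.2239; 0.0201 1.4248 -0.5474; 0.2239 -0.5474 1.9359]  K=[0.6946 -0.0386 0.0829; -0.0307 0.9287 0.1389; -0.1468 0.1175 0.7771]  nu=[0.4938, 1.3228, 2.9732]  x^+=[2.7586, -1.3393, -0.1737]  P^+=[0.2454 -0.0005 -0.0475; -0.0005 0.1332 0.0938; -0.0475 0.0938 0.3327]
step 2: x^-=[3.0850, -1.9791, -0.4628]  P^-=[0.7016 -0.0248 -0.0624; -0.0248 0.2789 0.0674; -0.0624 0.0674 0.6300]  S=[1.0689 0.0180 0.0896; 0.0180 0.4001 -0.1218; 0.0896 -0.1218 1.0170]  K=[0.6532 -0.0523 0.0734; -0.0300 0.6877 0.0841; -0.1406 0.0131 0.6017]  nu=[0.2359, 3.0582, 2.8635]  x^+=[3.2894, 0.3579, 1.2671]  P^+=[0.2307 -0.0030 -0.0471; -0.0030 0.0968 0.0628; -0.0471 0.0628 0.2578]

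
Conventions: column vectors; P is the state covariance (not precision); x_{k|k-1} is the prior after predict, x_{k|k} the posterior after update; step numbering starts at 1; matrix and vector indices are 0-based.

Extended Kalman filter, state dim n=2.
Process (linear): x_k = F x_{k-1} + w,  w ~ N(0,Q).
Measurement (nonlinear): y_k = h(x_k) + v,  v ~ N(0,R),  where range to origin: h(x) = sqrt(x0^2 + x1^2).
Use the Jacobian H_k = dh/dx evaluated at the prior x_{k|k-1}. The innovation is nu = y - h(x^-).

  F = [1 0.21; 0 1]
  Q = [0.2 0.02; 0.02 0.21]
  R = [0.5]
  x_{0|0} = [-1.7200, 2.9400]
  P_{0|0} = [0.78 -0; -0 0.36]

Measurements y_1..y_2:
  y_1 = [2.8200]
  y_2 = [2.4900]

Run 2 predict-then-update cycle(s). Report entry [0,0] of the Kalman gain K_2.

step 1: x^-=[-1.1026, 2.9400]  P^-=[0.9959 0.0956; 0.0956 0.5700]  H_jac=[-0.3512 0.9363]  S=[1.0596]  K=[-0.2455; 0.4720]  nu=[-0.3200]  x^+=[-1.0240, 2.7890]  P^+=[0.9320 0.2184; 0.2184 0.3339]
step 2: x^-=[-0.4383, 2.7890]  P^-=[1.2384 0.3085; 0.3085 0.5439]  H_jac=[-0.1553 0.9879]  S=[0.9660]  K=[0.1165; 0.5067]  nu=[-0.3332]  x^+=[-0.4772, 2.6202]  P^+=[1.2253 0.2515; 0.2515 0.2960]

K[0,0] = 0.1165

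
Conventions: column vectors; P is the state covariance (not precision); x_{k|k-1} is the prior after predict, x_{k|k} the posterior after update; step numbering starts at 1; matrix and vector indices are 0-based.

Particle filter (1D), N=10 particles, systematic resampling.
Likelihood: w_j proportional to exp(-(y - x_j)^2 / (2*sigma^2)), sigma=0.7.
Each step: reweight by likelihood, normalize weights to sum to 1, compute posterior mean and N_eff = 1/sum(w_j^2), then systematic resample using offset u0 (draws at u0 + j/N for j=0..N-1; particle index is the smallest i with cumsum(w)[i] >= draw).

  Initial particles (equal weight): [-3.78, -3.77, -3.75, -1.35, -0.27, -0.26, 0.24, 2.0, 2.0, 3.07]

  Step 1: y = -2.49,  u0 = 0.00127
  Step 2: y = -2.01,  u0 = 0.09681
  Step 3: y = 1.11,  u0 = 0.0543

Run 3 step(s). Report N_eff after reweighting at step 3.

N_eff = 9.0000

step 1: w=[0.2159, 0.2217, 0.2335, 0.3132, 0.0077, 0.0074, 0.0006, 0.0000, 0.0000, 0.0000]  mean=-2.9542  Neff=4.0241  idx=[0, 0, 0, 1, 1, 2, 2, 3, 3, 3]
step 2: w=[0.0184, 0.0184, 0.0184, 0.0191, 0.0191, 0.0205, 0.0205, 0.2886, 0.2886, 0.2886]  mean=-1.6749  Neff=3.9625  idx=[5, 7, 7, 7, 8, 8, 8, 9, 9, 9]
step 3: w=[0.0000, 0.1111, 0.1111, 0.1111, 0.1111, 0.1111, 0.1111, 0.1111, 0.1111, 0.1111]  mean=-1.3500  Neff=9.0000  idx=[1, 2, 3, 4, 5, 5, 6, 7, 8, 9]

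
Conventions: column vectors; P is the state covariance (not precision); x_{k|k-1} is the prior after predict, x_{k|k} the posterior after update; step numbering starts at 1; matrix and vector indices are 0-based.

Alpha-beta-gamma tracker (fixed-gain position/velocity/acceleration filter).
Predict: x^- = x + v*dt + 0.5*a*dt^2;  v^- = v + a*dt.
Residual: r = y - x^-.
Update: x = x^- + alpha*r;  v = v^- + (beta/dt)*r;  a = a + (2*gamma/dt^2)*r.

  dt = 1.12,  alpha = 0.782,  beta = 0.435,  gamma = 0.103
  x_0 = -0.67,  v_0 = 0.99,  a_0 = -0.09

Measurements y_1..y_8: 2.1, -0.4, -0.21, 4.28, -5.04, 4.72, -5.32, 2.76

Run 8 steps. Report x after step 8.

x_post = 0.7848

step 1: x_pred=0.3824  r=1.7176  x^+=1.7256  v^+=1.5563  a^+=0.1921
step 2: x_pred=3.5891  r=-3.9891  x^+=0.4696  v^+=0.2221  a^+=-0.4630
step 3: x_pred=0.4280  r=-0.6380  x^+=-0.0709  v^+=-0.5443  a^+=-0.5678
step 4: x_pred=-1.0366  r=5.3166  x^+=3.1210  v^+=0.8847  a^+=0.3053
step 5: x_pred=4.3034  r=-9.3434  x^+=-3.0031  v^+=-2.4022  a^+=-1.2291
step 6: x_pred=-6.4645  r=11.1845  x^+=2.2818  v^+=0.5652  a^+=0.6077
step 7: x_pred=3.2959  r=-8.6159  x^+=-3.4417  v^+=-2.1006  a^+=-0.8073
step 8: x_pred=-6.3007  r=9.0607  x^+=0.7848  v^+=0.5144  a^+=0.6807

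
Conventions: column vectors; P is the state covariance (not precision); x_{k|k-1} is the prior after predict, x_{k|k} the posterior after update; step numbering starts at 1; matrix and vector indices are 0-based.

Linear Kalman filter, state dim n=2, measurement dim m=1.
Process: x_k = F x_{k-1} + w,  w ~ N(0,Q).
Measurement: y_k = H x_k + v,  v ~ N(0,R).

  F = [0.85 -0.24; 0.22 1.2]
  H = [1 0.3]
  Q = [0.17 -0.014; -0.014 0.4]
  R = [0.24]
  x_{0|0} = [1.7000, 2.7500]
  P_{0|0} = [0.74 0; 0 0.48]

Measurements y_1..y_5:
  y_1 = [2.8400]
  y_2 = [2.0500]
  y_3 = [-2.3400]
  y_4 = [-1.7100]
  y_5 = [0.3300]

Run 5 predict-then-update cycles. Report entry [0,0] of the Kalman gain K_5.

step 1: x^-=[0.7850, 3.6740]  P^-=[0.7323 -0.0139; -0.0139 1.1270]  S=[1.0654]  K=[0.6834; 0.3043]  nu=[0.9528]  x^+=[1.4362, 3.9640]  P^+=[0.2347 -0.2355; -0.2355 1.0283]
step 2: x^-=[0.2694, 5.0727]  P^-=[0.4948 -0.4940; -0.4940 1.7678]  S=[0.5975]  K=[0.5801; 0.0608]  nu=[0.2588]  x^+=[0.4195, 5.0885]  P^+=[0.2938 -0.5151; -0.5151 1.7656]
step 3: x^-=[-0.8646, 6.1984]  P^-=[0.6941 -0.9658; -0.9658 2.6848]  S=[0.5963]  K=[0.6782; -0.2689]  nu=[-3.3349]  x^+=[-3.1263, 7.0952]  P^+=[0.4199 -0.8570; -0.8570 2.6416]
step 4: x^-=[-4.3602, 7.8265]  P^-=[0.9752 -1.5252; -1.5252 3.7718]  S=[0.6395]  K=[0.8094; -0.6156]  nu=[0.3022]  x^+=[-4.1156, 7.6405]  P^+=[0.5562 -1.2066; -1.2066 3.5294]
step 5: x^-=[-5.3319, 8.2632]  P^-=[1.2674 -2.0935; -2.0935 4.8722]  S=[0.6899]  K=[0.9268; -0.9158]  nu=[3.1830]  x^+=[-2.3818, 5.3482]  P^+=[0.6748 -1.5079; -1.5079 4.2937]

K[0,0] = 0.9268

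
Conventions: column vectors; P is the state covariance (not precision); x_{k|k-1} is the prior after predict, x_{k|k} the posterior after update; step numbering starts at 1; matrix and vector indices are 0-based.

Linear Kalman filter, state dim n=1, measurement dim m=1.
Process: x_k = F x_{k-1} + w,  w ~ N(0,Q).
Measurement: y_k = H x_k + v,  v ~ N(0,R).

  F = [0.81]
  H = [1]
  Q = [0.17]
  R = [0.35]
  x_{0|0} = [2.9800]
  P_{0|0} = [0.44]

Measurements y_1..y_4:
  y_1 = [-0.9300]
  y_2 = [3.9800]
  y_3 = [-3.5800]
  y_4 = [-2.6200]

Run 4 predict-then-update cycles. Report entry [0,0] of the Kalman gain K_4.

step 1: x^-=[2.4138]  P^-=[0.4587]  S=[0.8087]  K=[0.5672]  nu=[-3.3438]  x^+=[0.5172]  P^+=[0.1985]
step 2: x^-=[0.4189]  P^-=[0.3002]  S=[0.6502]  K=[0.4617]  nu=[3.5611]  x^+=[2.0632]  P^+=[0.1616]
step 3: x^-=[1.6712]  P^-=[0.2760]  S=[0.6260]  K=[0.4409]  nu=[-5.2512]  x^+=[-0.6442]  P^+=[0.1543]
step 4: x^-=[-0.5218]  P^-=[0.2713]  S=[0.6213]  K=[0.4366]  nu=[-2.0982]  x^+=[-1.4379]  P^+=[0.1528]

K[0,0] = 0.4366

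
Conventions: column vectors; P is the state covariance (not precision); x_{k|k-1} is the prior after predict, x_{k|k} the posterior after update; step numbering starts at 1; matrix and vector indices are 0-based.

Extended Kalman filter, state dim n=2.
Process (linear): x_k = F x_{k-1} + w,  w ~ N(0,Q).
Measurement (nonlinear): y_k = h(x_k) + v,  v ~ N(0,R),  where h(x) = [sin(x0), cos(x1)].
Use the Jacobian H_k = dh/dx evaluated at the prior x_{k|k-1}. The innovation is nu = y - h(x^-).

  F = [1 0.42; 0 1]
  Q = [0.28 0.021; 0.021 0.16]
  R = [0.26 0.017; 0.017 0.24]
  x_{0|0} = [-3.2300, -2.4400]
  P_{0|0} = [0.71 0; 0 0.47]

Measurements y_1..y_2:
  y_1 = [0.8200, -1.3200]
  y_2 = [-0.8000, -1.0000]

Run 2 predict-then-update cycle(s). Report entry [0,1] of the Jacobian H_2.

step 1: x^-=[-4.2548, -2.4400]  P^-=[1.0729 0.2184; 0.2184 0.6300]  H_jac=[-0.4418 0.0000; 0.0000 0.6454]  S=[0.4694 -0.0453; -0.0453 0.5024]  K=[-0.9913 0.1912; -0.1286 0.7977]  nu=[-0.0771, -0.5562]  x^+=[-4.2847, -2.8737]  P^+=[0.5761 0.0450; 0.0450 0.2932]
step 2: x^-=[-5.4917, -2.8737]  P^-=[0.9456 0.1892; 0.1892 0.4532]  H_jac=[0.7028 0.0000; 0.0000 0.2647]  S=[0.7270 0.0522; 0.0522 0.2717]  K=[0.9134 0.0088; 0.1533 0.4120]  nu=[-1.5114, -0.0357]  x^+=[-6.8725, -3.1201]  P^+=[0.3381 0.0667; 0.0667 0.3834]

H_jac[0,1] = 0.0000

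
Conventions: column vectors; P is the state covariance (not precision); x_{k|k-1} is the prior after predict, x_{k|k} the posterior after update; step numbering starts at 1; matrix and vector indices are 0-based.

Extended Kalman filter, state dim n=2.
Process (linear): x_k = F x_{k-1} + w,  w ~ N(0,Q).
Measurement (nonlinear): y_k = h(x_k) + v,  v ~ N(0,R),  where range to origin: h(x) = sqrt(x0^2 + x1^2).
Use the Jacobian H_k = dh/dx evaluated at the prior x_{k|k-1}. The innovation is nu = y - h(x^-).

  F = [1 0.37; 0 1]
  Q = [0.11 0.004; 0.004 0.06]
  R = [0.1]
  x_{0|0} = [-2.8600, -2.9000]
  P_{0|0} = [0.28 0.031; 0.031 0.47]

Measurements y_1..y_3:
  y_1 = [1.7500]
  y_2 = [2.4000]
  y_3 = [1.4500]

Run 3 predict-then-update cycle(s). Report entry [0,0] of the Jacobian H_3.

step 1: x^-=[-3.9330, -2.9000]  P^-=[0.4773 0.2089; 0.2089 0.5300]  H_jac=[-0.8049 -0.5935]  S=[0.7954]  K=[-0.6388; -0.6068]  nu=[-3.1366]  x^+=[-1.9293, -0.9967]  P^+=[0.1527 -0.0994; -0.0994 0.2371]
step 2: x^-=[-2.2981, -0.9967]  P^-=[0.2216 -0.0077; -0.0077 0.2971]  H_jac=[-0.9174 -0.3979]  S=[0.3279]  K=[-0.6106; -0.3390]  nu=[-0.1049]  x^+=[-2.2340, -0.9611]  P^+=[0.0993 -0.0756; -0.0756 0.2594]
step 3: x^-=[-2.5896, -0.9611]  P^-=[0.1889 0.0244; 0.0244 0.3194]  H_jac=[-0.9375 -0.3479]  S=[0.3207]  K=[-0.5789; -0.4180]  nu=[-1.3123]  x^+=[-1.8300, -0.4126]  P^+=[0.0815 -0.0532; -0.0532 0.2634]

H_jac[0,0] = -0.9375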